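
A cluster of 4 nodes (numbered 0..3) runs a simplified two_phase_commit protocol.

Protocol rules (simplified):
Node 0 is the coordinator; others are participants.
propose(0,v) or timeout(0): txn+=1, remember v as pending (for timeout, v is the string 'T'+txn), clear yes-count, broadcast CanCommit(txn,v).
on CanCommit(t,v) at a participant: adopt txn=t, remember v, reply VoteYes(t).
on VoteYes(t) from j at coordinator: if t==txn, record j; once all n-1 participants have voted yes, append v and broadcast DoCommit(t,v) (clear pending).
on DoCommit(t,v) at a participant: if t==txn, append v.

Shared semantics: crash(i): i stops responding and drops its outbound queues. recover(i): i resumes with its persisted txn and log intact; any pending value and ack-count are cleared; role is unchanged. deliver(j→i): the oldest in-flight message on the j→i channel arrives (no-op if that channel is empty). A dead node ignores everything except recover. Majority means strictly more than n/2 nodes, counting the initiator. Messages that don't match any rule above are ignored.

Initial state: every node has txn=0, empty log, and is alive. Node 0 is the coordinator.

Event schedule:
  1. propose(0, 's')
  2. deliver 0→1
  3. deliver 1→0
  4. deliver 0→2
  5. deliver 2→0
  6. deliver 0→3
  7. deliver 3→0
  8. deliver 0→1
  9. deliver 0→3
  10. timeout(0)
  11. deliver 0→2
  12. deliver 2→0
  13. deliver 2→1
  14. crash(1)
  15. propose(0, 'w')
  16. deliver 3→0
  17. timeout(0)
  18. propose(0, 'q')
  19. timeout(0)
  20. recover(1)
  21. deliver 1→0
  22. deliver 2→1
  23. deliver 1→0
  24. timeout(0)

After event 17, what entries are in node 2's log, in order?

e1 propose(0,'s'): 0[coor,t=1,-]
e2 deliver 0→1: 1[part,t=1,-]
e3 deliver 1→0: ·
e4 deliver 0→2: 2[part,t=1,-]
e5 deliver 2→0: ·
e6 deliver 0→3: 3[part,t=1,-]
e7 deliver 3→0: 0[coor,t=1,s]
e8 deliver 0→1: 1[part,t=1,s]
e9 deliver 0→3: 3[part,t=1,s]
e10 timeout(0): 0[coor,t=2,s]
e11 deliver 0→2: 2[part,t=1,s]
e12 deliver 2→0: ·
e13 deliver 2→1: ·
e14 crash(1): 1[✗part,t=1,s]
e15 propose(0,'w'): 0[coor,t=3,s]
e16 deliver 3→0: ·
e17 timeout(0): 0[coor,t=4,s]

s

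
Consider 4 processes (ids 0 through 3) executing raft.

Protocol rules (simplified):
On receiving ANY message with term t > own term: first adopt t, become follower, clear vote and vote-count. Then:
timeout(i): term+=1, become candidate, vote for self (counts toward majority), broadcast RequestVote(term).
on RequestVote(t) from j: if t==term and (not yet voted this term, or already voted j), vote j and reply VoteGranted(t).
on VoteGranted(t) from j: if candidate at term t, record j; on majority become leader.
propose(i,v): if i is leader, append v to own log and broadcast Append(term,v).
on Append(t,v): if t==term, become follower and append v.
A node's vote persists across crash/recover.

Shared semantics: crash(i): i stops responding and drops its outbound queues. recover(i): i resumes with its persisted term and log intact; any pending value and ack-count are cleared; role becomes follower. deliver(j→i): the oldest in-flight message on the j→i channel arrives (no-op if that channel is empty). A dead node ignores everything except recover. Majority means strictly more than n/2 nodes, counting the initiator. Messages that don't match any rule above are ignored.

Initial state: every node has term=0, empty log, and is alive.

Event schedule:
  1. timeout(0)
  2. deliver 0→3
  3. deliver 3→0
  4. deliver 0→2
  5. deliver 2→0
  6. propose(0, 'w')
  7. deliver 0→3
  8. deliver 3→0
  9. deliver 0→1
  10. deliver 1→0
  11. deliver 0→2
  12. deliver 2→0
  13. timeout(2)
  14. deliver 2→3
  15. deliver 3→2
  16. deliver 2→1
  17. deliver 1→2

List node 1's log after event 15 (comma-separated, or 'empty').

step 1 timeout(0): 0={cand,t=1,log=-}
step 2 deliver 0→3: 3={foll,t=1,log=-}
step 3 deliver 3→0: —
step 4 deliver 0→2: 2={foll,t=1,log=-}
step 5 deliver 2→0: 0={lead,t=1,log=-}
step 6 propose(0,'w'): 0={lead,t=1,log=w}
step 7 deliver 0→3: 3={foll,t=1,log=w}
step 8 deliver 3→0: —
step 9 deliver 0→1: 1={foll,t=1,log=-}
step 10 deliver 1→0: —
step 11 deliver 0→2: 2={foll,t=1,log=w}
step 12 deliver 2→0: —
step 13 timeout(2): 2={cand,t=2,log=w}
step 14 deliver 2→3: 3={foll,t=2,log=w}
step 15 deliver 3→2: —

empty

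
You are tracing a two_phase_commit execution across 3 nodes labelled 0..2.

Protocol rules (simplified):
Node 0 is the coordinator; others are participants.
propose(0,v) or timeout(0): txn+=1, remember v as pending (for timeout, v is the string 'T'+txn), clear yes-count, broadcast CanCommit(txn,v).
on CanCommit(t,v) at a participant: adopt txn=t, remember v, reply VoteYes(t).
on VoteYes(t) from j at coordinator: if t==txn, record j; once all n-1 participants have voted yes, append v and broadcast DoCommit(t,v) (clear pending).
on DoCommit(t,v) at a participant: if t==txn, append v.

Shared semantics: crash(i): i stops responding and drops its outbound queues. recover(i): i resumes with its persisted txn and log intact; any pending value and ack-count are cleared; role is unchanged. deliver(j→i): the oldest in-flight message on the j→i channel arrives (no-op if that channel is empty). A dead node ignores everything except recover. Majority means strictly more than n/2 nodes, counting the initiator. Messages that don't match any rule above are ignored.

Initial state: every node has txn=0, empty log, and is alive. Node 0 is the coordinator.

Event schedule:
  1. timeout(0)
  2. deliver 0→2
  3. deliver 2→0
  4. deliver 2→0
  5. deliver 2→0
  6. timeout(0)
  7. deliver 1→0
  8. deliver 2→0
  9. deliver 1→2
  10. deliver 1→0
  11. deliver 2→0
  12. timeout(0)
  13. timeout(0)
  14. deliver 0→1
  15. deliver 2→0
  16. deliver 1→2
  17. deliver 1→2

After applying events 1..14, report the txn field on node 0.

[1] timeout(0) → N0(coor t1 [-])
[2] deliver 0→2 → N2(part t1 [-])
[3] deliver 2→0 → ∅
[4] deliver 2→0 → ∅
[5] deliver 2→0 → ∅
[6] timeout(0) → N0(coor t2 [-])
[7] deliver 1→0 → ∅
[8] deliver 2→0 → ∅
[9] deliver 1→2 → ∅
[10] deliver 1→0 → ∅
[11] deliver 2→0 → ∅
[12] timeout(0) → N0(coor t3 [-])
[13] timeout(0) → N0(coor t4 [-])
[14] deliver 0→1 → N1(part t1 [-])

4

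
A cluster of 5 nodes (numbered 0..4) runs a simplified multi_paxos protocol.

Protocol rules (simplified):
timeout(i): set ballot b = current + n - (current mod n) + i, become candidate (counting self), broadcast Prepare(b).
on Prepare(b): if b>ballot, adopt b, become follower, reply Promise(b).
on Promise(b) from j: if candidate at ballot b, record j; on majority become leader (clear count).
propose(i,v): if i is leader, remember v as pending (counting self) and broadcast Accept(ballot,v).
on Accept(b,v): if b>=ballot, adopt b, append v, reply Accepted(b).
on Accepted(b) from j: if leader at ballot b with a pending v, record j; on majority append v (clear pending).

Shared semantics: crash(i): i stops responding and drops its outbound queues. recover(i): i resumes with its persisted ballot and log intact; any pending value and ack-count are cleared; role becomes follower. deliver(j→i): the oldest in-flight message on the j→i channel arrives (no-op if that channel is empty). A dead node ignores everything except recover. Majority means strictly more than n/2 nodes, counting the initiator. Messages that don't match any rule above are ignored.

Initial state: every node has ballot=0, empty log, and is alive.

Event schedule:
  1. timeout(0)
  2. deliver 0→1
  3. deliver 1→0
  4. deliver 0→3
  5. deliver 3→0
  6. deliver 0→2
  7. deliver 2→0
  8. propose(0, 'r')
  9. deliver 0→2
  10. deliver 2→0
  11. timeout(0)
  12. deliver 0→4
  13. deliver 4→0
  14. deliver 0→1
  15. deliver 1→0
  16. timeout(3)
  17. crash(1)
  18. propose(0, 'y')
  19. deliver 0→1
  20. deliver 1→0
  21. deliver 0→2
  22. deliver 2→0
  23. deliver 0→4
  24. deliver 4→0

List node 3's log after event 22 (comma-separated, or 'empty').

1. timeout(0):  <0:cand b5 ->
2. deliver 0→1:  <1:foll b5 ->
3. deliver 1→0:  nop
4. deliver 0→3:  <3:foll b5 ->
5. deliver 3→0:  <0:lead b5 ->
6. deliver 0→2:  <2:foll b5 ->
7. deliver 2→0:  nop
8. propose(0,'r'):  nop
9. deliver 0→2:  <2:foll b5 r>
10. deliver 2→0:  nop
11. timeout(0):  <0:cand b10 ->
12. deliver 0→4:  <4:foll b5 ->
13. deliver 4→0:  nop
14. deliver 0→1:  <1:foll b5 r>
15. deliver 1→0:  nop
16. timeout(3):  <3:cand b13 ->
17. crash(1):  <1:✗foll b5 r>
18. propose(0,'y'):  nop
19. deliver 0→1:  nop
20. deliver 1→0:  nop
21. deliver 0→2:  <2:foll b10 r>
22. deliver 2→0:  nop

empty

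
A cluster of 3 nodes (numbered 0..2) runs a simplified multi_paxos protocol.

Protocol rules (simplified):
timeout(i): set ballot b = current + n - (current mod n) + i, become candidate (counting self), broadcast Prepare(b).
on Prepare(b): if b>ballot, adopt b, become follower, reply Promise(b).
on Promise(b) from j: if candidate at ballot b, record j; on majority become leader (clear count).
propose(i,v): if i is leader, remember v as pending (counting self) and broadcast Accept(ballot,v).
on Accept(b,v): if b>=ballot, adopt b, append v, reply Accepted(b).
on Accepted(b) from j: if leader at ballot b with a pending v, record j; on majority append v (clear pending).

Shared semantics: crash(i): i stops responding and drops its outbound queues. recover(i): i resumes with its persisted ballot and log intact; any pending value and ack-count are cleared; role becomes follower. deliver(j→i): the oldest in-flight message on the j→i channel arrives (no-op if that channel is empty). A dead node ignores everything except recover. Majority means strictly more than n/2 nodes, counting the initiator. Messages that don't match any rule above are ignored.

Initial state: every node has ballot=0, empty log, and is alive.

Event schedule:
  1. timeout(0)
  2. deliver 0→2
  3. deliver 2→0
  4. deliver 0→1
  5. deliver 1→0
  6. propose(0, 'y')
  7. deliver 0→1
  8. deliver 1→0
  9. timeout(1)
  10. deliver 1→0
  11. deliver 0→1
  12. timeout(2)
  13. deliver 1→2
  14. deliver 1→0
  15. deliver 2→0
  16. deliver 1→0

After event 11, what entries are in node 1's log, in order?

y

step 1 timeout(0): 0={cand,b=3,log=-}
step 2 deliver 0→2: 2={foll,b=3,log=-}
step 3 deliver 2→0: 0={lead,b=3,log=-}
step 4 deliver 0→1: 1={foll,b=3,log=-}
step 5 deliver 1→0: —
step 6 propose(0,'y'): —
step 7 deliver 0→1: 1={foll,b=3,log=y}
step 8 deliver 1→0: 0={lead,b=3,log=y}
step 9 timeout(1): 1={cand,b=7,log=y}
step 10 deliver 1→0: 0={foll,b=7,log=y}
step 11 deliver 0→1: 1={lead,b=7,log=y}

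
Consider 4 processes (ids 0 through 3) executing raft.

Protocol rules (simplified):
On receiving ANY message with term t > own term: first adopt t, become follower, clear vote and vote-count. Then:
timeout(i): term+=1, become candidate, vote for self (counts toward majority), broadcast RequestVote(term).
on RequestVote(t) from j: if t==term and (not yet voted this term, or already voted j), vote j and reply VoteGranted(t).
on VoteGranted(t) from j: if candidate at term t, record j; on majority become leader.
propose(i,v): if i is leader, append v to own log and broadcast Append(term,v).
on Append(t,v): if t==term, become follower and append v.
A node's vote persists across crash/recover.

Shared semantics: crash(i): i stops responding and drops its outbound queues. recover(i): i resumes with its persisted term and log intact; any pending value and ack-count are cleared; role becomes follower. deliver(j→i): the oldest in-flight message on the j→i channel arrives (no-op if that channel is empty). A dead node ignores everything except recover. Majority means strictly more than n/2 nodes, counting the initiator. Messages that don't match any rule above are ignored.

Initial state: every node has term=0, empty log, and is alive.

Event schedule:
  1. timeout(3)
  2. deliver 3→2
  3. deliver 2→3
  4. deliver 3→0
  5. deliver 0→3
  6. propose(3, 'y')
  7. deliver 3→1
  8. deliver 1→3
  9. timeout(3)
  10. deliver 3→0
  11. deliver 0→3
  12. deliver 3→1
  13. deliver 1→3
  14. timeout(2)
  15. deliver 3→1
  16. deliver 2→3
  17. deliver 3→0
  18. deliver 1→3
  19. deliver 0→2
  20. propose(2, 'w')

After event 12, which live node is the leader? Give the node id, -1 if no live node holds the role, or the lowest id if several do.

-1

1. timeout(3):  <3:cand t1 ->
2. deliver 3→2:  <2:foll t1 ->
3. deliver 2→3:  nop
4. deliver 3→0:  <0:foll t1 ->
5. deliver 0→3:  <3:lead t1 ->
6. propose(3,'y'):  <3:lead t1 y>
7. deliver 3→1:  <1:foll t1 ->
8. deliver 1→3:  nop
9. timeout(3):  <3:cand t2 y>
10. deliver 3→0:  <0:foll t1 y>
11. deliver 0→3:  nop
12. deliver 3→1:  <1:foll t1 y>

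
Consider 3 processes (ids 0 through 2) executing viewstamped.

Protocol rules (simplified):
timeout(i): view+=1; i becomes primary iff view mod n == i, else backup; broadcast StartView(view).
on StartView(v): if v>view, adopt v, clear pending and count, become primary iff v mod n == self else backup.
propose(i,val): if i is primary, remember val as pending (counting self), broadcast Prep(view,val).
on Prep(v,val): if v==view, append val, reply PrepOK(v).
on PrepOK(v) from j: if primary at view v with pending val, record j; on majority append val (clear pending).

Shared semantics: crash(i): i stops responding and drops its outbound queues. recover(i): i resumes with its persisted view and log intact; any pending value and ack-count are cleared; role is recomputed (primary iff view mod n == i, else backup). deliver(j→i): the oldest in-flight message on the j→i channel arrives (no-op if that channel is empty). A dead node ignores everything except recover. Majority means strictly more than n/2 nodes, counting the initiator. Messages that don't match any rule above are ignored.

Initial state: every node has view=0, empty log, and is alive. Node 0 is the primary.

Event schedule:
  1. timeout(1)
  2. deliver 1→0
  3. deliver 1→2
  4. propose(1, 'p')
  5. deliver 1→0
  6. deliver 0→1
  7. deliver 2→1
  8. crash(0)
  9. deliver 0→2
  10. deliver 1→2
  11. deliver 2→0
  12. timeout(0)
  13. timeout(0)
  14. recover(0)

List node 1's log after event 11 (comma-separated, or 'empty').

p

after 1 — timeout(1): n1:prim/v1/[-]
after 2 — deliver 1→0: n0:back/v1/[-]
after 3 — deliver 1→2: n2:back/v1/[-]
after 4 — propose(1,'p'): ·
after 5 — deliver 1→0: n0:back/v1/[p]
after 6 — deliver 0→1: n1:prim/v1/[p]
after 7 — deliver 2→1: ·
after 8 — crash(0): n0:✗back/v1/[p]
after 9 — deliver 0→2: ·
after 10 — deliver 1→2: n2:back/v1/[p]
after 11 — deliver 2→0: ·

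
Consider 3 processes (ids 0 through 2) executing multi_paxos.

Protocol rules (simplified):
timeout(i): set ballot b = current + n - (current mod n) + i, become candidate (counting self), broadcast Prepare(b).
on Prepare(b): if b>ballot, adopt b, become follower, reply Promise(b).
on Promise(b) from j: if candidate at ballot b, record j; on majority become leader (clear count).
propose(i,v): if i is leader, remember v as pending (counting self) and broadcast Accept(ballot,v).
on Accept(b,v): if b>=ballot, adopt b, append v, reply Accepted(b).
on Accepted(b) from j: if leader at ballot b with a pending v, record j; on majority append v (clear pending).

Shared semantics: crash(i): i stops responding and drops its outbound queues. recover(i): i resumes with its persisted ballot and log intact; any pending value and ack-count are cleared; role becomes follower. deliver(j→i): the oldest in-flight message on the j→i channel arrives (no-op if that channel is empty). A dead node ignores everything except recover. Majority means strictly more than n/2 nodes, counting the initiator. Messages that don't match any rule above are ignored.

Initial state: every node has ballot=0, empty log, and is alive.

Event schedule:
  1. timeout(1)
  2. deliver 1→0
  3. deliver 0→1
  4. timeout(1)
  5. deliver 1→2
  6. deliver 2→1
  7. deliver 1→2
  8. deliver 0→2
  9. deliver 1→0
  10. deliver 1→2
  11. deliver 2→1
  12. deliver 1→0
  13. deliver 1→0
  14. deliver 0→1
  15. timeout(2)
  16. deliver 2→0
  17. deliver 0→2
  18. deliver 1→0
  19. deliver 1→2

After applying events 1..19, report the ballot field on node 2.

11

step 1 timeout(1): 1={cand,b=4,log=-}
step 2 deliver 1→0: 0={foll,b=4,log=-}
step 3 deliver 0→1: 1={lead,b=4,log=-}
step 4 timeout(1): 1={cand,b=7,log=-}
step 5 deliver 1→2: 2={foll,b=4,log=-}
step 6 deliver 2→1: —
step 7 deliver 1→2: 2={foll,b=7,log=-}
step 8 deliver 0→2: —
step 9 deliver 1→0: 0={foll,b=7,log=-}
step 10 deliver 1→2: —
step 11 deliver 2→1: 1={lead,b=7,log=-}
step 12 deliver 1→0: —
step 13 deliver 1→0: —
step 14 deliver 0→1: —
step 15 timeout(2): 2={cand,b=11,log=-}
step 16 deliver 2→0: 0={foll,b=11,log=-}
step 17 deliver 0→2: 2={lead,b=11,log=-}
step 18 deliver 1→0: —
step 19 deliver 1→2: —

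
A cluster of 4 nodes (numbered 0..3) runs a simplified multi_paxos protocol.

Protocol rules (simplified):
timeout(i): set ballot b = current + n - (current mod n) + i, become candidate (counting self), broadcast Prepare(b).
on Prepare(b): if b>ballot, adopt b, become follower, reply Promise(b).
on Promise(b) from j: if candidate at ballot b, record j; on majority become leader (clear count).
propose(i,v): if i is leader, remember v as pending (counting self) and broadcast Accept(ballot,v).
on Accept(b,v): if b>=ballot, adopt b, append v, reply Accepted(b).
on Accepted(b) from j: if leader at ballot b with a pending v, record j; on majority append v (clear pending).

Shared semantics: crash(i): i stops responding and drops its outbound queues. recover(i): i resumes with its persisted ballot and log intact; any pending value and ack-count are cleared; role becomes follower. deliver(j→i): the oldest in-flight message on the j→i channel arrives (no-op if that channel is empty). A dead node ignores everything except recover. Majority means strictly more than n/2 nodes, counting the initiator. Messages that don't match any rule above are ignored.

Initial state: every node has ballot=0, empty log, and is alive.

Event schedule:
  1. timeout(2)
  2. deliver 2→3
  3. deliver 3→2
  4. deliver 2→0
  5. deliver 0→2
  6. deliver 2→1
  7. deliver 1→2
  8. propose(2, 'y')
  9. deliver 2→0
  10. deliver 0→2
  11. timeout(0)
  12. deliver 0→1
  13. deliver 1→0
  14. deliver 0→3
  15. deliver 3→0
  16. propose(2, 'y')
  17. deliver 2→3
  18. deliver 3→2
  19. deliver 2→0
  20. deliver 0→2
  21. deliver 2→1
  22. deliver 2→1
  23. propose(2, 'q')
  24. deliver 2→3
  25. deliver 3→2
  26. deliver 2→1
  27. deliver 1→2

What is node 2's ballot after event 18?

6

1. timeout(2):  <2:cand b6 ->
2. deliver 2→3:  <3:foll b6 ->
3. deliver 3→2:  nop
4. deliver 2→0:  <0:foll b6 ->
5. deliver 0→2:  <2:lead b6 ->
6. deliver 2→1:  <1:foll b6 ->
7. deliver 1→2:  nop
8. propose(2,'y'):  nop
9. deliver 2→0:  <0:foll b6 y>
10. deliver 0→2:  nop
11. timeout(0):  <0:cand b8 y>
12. deliver 0→1:  <1:foll b8 ->
13. deliver 1→0:  nop
14. deliver 0→3:  <3:foll b8 ->
15. deliver 3→0:  <0:lead b8 y>
16. propose(2,'y'):  nop
17. deliver 2→3:  nop
18. deliver 3→2:  nop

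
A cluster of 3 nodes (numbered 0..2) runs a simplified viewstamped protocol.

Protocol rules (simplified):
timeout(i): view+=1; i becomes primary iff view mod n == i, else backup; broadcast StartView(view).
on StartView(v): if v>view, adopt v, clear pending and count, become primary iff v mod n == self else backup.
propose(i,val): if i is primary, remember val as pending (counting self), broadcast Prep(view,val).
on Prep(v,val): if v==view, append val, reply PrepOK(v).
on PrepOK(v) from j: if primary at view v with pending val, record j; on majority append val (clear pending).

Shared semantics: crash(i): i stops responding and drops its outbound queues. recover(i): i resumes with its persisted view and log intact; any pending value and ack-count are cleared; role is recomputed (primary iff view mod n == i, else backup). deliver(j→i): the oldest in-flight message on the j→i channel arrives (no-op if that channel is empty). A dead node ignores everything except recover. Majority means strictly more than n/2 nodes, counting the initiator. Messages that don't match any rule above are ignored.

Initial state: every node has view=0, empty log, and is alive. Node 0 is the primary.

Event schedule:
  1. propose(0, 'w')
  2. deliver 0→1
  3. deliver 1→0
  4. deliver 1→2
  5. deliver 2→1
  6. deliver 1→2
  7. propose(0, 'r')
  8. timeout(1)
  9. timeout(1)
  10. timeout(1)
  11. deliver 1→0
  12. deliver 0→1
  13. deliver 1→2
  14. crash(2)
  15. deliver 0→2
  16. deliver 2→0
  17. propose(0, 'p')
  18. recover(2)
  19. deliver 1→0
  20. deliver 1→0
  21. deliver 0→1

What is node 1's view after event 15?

3

after 1 — propose(0,'w'): ·
after 2 — deliver 0→1: n1:back/v0/[w]
after 3 — deliver 1→0: n0:prim/v0/[w]
after 4 — deliver 1→2: ·
after 5 — deliver 2→1: ·
after 6 — deliver 1→2: ·
after 7 — propose(0,'r'): ·
after 8 — timeout(1): n1:prim/v1/[w]
after 9 — timeout(1): n1:back/v2/[w]
after 10 — timeout(1): n1:back/v3/[w]
after 11 — deliver 1→0: n0:back/v1/[w]
after 12 — deliver 0→1: ·
after 13 — deliver 1→2: n2:back/v1/[-]
after 14 — crash(2): n2:✗back/v1/[-]
after 15 — deliver 0→2: ·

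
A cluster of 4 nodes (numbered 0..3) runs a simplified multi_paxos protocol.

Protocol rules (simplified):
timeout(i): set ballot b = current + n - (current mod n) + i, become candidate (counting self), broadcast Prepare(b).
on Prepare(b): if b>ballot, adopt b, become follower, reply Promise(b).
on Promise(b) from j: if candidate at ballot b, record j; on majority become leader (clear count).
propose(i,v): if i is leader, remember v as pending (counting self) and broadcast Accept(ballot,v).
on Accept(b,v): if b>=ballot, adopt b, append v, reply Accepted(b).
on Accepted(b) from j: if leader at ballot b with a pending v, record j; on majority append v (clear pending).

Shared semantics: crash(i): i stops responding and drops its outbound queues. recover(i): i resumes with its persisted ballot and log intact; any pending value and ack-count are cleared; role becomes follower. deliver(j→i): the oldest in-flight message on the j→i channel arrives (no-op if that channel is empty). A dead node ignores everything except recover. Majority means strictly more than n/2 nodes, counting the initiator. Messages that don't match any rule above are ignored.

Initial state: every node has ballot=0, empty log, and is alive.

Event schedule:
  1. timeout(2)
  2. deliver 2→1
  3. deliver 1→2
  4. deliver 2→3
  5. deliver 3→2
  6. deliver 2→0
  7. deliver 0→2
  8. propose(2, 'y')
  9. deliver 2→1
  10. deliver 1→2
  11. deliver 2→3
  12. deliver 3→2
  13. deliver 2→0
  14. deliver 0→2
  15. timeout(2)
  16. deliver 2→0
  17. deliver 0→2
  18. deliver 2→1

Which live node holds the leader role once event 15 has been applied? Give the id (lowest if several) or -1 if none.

-1

[1] timeout(2) → N2(cand b6 [-])
[2] deliver 2→1 → N1(foll b6 [-])
[3] deliver 1→2 → ∅
[4] deliver 2→3 → N3(foll b6 [-])
[5] deliver 3→2 → N2(lead b6 [-])
[6] deliver 2→0 → N0(foll b6 [-])
[7] deliver 0→2 → ∅
[8] propose(2,'y') → ∅
[9] deliver 2→1 → N1(foll b6 [y])
[10] deliver 1→2 → ∅
[11] deliver 2→3 → N3(foll b6 [y])
[12] deliver 3→2 → N2(lead b6 [y])
[13] deliver 2→0 → N0(foll b6 [y])
[14] deliver 0→2 → ∅
[15] timeout(2) → N2(cand b10 [y])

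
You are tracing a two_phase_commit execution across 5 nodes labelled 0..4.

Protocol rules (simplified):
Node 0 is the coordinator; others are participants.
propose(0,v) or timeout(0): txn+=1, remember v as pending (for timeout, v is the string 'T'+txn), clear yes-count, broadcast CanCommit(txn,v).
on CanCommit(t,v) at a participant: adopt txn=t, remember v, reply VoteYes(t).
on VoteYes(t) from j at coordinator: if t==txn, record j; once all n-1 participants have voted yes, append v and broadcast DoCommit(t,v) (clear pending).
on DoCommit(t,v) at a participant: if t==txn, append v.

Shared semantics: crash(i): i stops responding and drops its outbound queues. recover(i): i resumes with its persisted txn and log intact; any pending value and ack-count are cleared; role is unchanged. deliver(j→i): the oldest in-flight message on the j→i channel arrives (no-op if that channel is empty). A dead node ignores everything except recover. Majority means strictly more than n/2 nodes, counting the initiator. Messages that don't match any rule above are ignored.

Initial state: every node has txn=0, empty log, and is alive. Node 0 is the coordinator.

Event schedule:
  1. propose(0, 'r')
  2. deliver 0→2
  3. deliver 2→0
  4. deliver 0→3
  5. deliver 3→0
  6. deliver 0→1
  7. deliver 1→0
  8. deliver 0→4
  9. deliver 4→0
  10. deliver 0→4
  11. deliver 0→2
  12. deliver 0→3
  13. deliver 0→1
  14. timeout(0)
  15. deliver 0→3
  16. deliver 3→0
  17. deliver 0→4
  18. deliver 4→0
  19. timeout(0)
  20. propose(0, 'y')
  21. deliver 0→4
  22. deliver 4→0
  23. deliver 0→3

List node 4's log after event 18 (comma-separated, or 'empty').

r

1. propose(0,'r'):  <0:coor t1 ->
2. deliver 0→2:  <2:part t1 ->
3. deliver 2→0:  nop
4. deliver 0→3:  <3:part t1 ->
5. deliver 3→0:  nop
6. deliver 0→1:  <1:part t1 ->
7. deliver 1→0:  nop
8. deliver 0→4:  <4:part t1 ->
9. deliver 4→0:  <0:coor t1 r>
10. deliver 0→4:  <4:part t1 r>
11. deliver 0→2:  <2:part t1 r>
12. deliver 0→3:  <3:part t1 r>
13. deliver 0→1:  <1:part t1 r>
14. timeout(0):  <0:coor t2 r>
15. deliver 0→3:  <3:part t2 r>
16. deliver 3→0:  nop
17. deliver 0→4:  <4:part t2 r>
18. deliver 4→0:  nop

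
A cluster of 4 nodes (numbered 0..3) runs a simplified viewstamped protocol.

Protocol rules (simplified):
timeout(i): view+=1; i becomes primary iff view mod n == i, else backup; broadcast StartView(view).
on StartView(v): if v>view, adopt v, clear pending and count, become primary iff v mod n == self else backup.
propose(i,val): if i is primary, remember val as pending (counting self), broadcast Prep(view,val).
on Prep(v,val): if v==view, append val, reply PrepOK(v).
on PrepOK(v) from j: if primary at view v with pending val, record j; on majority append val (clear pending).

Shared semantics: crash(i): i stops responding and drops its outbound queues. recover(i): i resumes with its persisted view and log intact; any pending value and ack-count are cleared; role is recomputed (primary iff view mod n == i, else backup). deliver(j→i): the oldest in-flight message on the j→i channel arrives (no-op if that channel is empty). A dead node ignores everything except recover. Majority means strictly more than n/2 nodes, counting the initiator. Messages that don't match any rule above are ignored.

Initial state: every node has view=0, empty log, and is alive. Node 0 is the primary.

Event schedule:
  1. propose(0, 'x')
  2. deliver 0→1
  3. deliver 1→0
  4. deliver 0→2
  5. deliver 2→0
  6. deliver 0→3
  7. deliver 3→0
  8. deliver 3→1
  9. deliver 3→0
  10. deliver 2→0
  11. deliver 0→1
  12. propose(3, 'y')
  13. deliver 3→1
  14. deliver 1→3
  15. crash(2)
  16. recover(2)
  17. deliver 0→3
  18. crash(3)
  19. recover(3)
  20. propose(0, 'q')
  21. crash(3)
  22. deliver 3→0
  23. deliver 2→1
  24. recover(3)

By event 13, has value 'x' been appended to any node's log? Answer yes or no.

yes

[1] propose(0,'x') → ∅
[2] deliver 0→1 → N1(back v0 [x])
[3] deliver 1→0 → ∅
[4] deliver 0→2 → N2(back v0 [x])
[5] deliver 2→0 → N0(prim v0 [x])
[6] deliver 0→3 → N3(back v0 [x])
[7] deliver 3→0 → ∅
[8] deliver 3→1 → ∅
[9] deliver 3→0 → ∅
[10] deliver 2→0 → ∅
[11] deliver 0→1 → ∅
[12] propose(3,'y') → ∅
[13] deliver 3→1 → ∅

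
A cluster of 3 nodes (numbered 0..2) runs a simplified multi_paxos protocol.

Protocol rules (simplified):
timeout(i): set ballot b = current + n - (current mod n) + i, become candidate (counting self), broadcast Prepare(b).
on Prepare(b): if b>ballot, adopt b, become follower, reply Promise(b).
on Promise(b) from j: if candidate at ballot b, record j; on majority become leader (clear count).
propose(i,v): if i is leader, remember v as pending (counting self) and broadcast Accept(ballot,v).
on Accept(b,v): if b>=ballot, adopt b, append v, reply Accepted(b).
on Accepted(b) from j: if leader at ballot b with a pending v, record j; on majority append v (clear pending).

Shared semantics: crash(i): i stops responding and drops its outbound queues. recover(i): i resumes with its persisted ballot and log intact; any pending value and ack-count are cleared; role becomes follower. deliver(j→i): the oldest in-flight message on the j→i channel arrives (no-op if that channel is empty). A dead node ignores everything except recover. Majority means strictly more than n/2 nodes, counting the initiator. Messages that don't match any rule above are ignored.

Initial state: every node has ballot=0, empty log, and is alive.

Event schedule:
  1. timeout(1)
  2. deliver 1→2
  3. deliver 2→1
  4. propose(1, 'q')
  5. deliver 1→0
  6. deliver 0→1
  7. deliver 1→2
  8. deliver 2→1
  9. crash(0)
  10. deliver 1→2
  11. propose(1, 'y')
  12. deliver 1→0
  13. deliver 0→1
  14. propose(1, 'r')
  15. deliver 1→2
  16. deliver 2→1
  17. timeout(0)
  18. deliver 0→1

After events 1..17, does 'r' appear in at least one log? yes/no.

after 1 — timeout(1): n1:cand/b4/[-]
after 2 — deliver 1→2: n2:foll/b4/[-]
after 3 — deliver 2→1: n1:lead/b4/[-]
after 4 — propose(1,'q'): ·
after 5 — deliver 1→0: n0:foll/b4/[-]
after 6 — deliver 0→1: ·
after 7 — deliver 1→2: n2:foll/b4/[q]
after 8 — deliver 2→1: n1:lead/b4/[q]
after 9 — crash(0): n0:✗foll/b4/[-]
after 10 — deliver 1→2: ·
after 11 — propose(1,'y'): ·
after 12 — deliver 1→0: ·
after 13 — deliver 0→1: ·
after 14 — propose(1,'r'): ·
after 15 — deliver 1→2: n2:foll/b4/[q,y]
after 16 — deliver 2→1: n1:lead/b4/[q,r]
after 17 — timeout(0): ·

yes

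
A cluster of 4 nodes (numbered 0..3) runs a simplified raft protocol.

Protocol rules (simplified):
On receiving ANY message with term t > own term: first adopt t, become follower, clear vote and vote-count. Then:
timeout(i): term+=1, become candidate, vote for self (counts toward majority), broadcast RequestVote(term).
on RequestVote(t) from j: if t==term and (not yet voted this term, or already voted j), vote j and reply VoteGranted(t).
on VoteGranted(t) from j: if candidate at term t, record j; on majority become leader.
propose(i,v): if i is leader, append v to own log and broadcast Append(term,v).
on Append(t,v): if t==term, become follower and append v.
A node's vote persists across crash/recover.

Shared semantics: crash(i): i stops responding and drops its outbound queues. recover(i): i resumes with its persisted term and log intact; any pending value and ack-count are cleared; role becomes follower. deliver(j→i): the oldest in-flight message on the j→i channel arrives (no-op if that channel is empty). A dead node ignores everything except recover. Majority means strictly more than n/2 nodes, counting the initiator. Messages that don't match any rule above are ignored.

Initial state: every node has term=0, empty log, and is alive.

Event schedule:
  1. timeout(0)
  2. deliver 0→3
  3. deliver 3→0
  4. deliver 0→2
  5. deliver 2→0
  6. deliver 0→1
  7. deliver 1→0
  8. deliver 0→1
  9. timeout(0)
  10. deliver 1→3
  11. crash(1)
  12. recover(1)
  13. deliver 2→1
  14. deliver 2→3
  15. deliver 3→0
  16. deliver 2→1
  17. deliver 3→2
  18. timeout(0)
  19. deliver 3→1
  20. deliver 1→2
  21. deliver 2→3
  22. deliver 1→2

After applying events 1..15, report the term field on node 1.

step 1 timeout(0): 0={cand,t=1,log=-}
step 2 deliver 0→3: 3={foll,t=1,log=-}
step 3 deliver 3→0: —
step 4 deliver 0→2: 2={foll,t=1,log=-}
step 5 deliver 2→0: 0={lead,t=1,log=-}
step 6 deliver 0→1: 1={foll,t=1,log=-}
step 7 deliver 1→0: —
step 8 deliver 0→1: —
step 9 timeout(0): 0={cand,t=2,log=-}
step 10 deliver 1→3: —
step 11 crash(1): 1={✗foll,t=1,log=-}
step 12 recover(1): 1={foll,t=1,log=-}
step 13 deliver 2→1: —
step 14 deliver 2→3: —
step 15 deliver 3→0: —

1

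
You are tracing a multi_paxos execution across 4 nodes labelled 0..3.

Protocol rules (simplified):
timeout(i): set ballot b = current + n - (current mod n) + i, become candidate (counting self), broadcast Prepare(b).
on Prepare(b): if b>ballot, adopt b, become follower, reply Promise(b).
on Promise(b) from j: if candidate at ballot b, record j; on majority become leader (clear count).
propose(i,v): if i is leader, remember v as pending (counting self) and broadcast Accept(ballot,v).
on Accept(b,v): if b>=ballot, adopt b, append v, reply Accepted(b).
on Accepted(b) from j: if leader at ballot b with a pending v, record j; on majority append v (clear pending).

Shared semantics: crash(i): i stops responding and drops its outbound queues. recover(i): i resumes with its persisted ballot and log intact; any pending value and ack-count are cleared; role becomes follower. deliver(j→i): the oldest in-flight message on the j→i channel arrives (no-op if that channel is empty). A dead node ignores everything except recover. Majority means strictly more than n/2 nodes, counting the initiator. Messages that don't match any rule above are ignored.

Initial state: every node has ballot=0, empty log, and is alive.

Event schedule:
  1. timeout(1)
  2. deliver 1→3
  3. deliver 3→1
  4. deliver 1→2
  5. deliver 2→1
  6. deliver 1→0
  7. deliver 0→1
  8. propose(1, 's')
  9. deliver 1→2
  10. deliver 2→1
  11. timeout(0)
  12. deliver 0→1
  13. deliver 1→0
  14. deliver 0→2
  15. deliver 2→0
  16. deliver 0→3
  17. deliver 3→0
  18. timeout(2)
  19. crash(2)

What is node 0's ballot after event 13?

after 1 — timeout(1): n1:cand/b5/[-]
after 2 — deliver 1→3: n3:foll/b5/[-]
after 3 — deliver 3→1: ·
after 4 — deliver 1→2: n2:foll/b5/[-]
after 5 — deliver 2→1: n1:lead/b5/[-]
after 6 — deliver 1→0: n0:foll/b5/[-]
after 7 — deliver 0→1: ·
after 8 — propose(1,'s'): ·
after 9 — deliver 1→2: n2:foll/b5/[s]
after 10 — deliver 2→1: ·
after 11 — timeout(0): n0:cand/b8/[-]
after 12 — deliver 0→1: n1:foll/b8/[-]
after 13 — deliver 1→0: ·

8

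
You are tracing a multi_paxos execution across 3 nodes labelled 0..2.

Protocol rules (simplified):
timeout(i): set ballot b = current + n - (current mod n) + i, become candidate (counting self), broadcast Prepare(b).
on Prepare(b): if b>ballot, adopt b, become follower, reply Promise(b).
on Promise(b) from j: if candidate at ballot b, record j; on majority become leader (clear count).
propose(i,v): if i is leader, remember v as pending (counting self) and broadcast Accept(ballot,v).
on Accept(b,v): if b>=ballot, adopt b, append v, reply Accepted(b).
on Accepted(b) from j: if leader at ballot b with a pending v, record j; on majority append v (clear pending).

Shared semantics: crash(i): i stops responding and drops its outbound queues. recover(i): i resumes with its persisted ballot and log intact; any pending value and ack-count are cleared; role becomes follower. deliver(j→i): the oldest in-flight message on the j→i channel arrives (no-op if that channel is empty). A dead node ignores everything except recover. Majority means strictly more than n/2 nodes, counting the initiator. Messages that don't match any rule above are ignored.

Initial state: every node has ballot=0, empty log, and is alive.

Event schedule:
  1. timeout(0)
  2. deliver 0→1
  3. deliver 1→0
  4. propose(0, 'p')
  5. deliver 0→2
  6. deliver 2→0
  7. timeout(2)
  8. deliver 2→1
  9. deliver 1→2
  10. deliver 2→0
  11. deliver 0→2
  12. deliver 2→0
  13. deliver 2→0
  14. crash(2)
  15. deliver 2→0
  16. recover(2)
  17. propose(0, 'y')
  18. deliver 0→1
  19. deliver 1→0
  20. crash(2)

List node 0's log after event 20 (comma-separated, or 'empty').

[1] timeout(0) → N0(cand b3 [-])
[2] deliver 0→1 → N1(foll b3 [-])
[3] deliver 1→0 → N0(lead b3 [-])
[4] propose(0,'p') → ∅
[5] deliver 0→2 → N2(foll b3 [-])
[6] deliver 2→0 → ∅
[7] timeout(2) → N2(cand b8 [-])
[8] deliver 2→1 → N1(foll b8 [-])
[9] deliver 1→2 → N2(lead b8 [-])
[10] deliver 2→0 → N0(foll b8 [-])
[11] deliver 0→2 → ∅
[12] deliver 2→0 → ∅
[13] deliver 2→0 → ∅
[14] crash(2) → N2(✗lead b8 [-])
[15] deliver 2→0 → ∅
[16] recover(2) → N2(foll b8 [-])
[17] propose(0,'y') → ∅
[18] deliver 0→1 → ∅
[19] deliver 1→0 → ∅
[20] crash(2) → N2(✗foll b8 [-])

empty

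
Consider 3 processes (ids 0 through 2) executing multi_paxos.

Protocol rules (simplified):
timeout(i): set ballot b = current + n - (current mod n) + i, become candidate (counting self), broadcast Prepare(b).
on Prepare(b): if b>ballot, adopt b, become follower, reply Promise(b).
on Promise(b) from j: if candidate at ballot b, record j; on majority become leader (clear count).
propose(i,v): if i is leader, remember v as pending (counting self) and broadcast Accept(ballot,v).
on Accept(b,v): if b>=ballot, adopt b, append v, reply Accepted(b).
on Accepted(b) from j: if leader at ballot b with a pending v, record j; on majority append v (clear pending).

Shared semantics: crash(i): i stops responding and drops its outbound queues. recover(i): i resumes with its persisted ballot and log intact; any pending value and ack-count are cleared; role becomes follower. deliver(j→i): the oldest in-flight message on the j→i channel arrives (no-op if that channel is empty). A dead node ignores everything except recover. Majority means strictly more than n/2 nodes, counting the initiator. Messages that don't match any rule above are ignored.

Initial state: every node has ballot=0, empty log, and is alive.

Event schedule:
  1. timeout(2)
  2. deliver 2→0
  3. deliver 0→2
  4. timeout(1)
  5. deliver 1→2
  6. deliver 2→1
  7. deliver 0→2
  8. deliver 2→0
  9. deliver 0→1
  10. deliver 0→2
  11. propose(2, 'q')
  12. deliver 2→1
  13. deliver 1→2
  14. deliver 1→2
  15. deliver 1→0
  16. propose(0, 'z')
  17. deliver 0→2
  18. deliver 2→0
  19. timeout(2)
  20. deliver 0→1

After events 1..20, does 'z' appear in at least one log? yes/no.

[1] timeout(2) → N2(cand b5 [-])
[2] deliver 2→0 → N0(foll b5 [-])
[3] deliver 0→2 → N2(lead b5 [-])
[4] timeout(1) → N1(cand b4 [-])
[5] deliver 1→2 → ∅
[6] deliver 2→1 → N1(foll b5 [-])
[7] deliver 0→2 → ∅
[8] deliver 2→0 → ∅
[9] deliver 0→1 → ∅
[10] deliver 0→2 → ∅
[11] propose(2,'q') → ∅
[12] deliver 2→1 → N1(foll b5 [q])
[13] deliver 1→2 → ∅
[14] deliver 1→2 → N2(lead b5 [q])
[15] deliver 1→0 → ∅
[16] propose(0,'z') → ∅
[17] deliver 0→2 → ∅
[18] deliver 2→0 → N0(foll b5 [q])
[19] timeout(2) → N2(cand b8 [q])
[20] deliver 0→1 → ∅

no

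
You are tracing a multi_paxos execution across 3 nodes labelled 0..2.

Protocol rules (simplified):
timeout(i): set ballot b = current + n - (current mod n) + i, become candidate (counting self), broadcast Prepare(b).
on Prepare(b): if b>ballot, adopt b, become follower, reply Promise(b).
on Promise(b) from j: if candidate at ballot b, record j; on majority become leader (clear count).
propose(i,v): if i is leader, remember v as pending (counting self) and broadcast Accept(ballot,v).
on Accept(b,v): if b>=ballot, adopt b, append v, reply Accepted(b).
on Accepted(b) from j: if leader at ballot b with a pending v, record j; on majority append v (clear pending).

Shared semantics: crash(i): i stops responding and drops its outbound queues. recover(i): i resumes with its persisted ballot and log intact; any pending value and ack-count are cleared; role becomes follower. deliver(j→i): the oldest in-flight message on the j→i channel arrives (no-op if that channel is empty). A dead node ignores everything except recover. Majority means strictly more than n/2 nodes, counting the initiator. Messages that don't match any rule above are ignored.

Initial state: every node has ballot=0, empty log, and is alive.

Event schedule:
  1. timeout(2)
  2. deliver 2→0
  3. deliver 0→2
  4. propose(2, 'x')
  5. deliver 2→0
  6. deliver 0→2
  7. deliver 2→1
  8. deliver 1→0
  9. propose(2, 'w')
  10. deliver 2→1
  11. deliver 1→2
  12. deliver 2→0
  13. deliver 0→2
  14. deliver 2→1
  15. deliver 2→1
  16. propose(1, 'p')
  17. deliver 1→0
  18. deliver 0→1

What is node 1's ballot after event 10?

5

step 1 timeout(2): 2={cand,b=5,log=-}
step 2 deliver 2→0: 0={foll,b=5,log=-}
step 3 deliver 0→2: 2={lead,b=5,log=-}
step 4 propose(2,'x'): —
step 5 deliver 2→0: 0={foll,b=5,log=x}
step 6 deliver 0→2: 2={lead,b=5,log=x}
step 7 deliver 2→1: 1={foll,b=5,log=-}
step 8 deliver 1→0: —
step 9 propose(2,'w'): —
step 10 deliver 2→1: 1={foll,b=5,log=x}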